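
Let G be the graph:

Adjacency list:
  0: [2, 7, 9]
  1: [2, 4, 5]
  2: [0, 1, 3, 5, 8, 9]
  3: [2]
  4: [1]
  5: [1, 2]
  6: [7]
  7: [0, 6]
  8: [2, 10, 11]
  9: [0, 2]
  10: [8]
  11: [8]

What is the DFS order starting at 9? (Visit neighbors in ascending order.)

DFS from vertex 9 (neighbors processed in ascending order):
Visit order: 9, 0, 2, 1, 4, 5, 3, 8, 10, 11, 7, 6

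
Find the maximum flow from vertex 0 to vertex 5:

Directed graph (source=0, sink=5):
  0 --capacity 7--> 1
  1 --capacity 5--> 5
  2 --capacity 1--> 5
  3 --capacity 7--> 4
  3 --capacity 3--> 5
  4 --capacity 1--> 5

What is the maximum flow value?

Computing max flow:
  Flow on (0->1): 5/7
  Flow on (1->5): 5/5
Maximum flow = 5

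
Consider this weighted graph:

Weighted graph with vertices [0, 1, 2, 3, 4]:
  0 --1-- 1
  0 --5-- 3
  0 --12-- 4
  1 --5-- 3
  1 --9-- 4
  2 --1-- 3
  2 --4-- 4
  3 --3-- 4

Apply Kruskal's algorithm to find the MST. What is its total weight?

Applying Kruskal's algorithm (sort edges by weight, add if no cycle):
  Add (0,1) w=1
  Add (2,3) w=1
  Add (3,4) w=3
  Skip (2,4) w=4 (creates cycle)
  Add (0,3) w=5
  Skip (1,3) w=5 (creates cycle)
  Skip (1,4) w=9 (creates cycle)
  Skip (0,4) w=12 (creates cycle)
MST weight = 10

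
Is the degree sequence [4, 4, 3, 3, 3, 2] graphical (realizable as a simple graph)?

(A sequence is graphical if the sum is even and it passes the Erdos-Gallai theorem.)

Sum of degrees = 19. Sum is odd, so the sequence is NOT graphical.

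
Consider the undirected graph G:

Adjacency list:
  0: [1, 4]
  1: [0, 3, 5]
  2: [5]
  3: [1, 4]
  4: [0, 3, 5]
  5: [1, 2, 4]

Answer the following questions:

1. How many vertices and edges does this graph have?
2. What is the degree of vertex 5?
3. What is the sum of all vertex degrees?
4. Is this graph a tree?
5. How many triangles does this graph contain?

Count: 6 vertices, 7 edges.
Vertex 5 has neighbors [1, 2, 4], degree = 3.
Handshaking lemma: 2 * 7 = 14.
A tree on 6 vertices has 5 edges. This graph has 7 edges (2 extra). Not a tree.
Number of triangles = 0.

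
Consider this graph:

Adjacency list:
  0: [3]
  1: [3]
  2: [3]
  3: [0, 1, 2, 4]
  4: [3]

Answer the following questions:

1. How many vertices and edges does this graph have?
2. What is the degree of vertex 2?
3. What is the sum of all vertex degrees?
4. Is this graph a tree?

Count: 5 vertices, 4 edges.
Vertex 2 has neighbors [3], degree = 1.
Handshaking lemma: 2 * 4 = 8.
A graph is a tree iff it is connected and has exactly n-1 edges. This graph is connected (all 5 vertices in one component) and has 5-1 = 4 edges. It is a tree.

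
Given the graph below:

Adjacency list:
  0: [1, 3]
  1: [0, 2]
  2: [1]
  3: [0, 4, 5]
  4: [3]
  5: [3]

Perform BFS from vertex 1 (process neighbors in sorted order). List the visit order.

BFS from vertex 1 (neighbors processed in ascending order):
Visit order: 1, 0, 2, 3, 4, 5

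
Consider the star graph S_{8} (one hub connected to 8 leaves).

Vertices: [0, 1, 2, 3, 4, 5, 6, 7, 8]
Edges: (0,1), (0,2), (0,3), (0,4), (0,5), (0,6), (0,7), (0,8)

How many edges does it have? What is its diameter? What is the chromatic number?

Star graph S_{8}: the hub connects to all 8 leaves.
Edges = 8.
Diameter = 2 (any leaf to hub is 1, leaf to leaf through hub is 2).
Star graphs are bipartite (hub vs leaves), so chromatic number = 2.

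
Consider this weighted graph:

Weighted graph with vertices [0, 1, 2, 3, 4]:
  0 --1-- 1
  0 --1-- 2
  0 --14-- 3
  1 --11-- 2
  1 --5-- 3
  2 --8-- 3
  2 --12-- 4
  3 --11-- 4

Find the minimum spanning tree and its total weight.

Applying Kruskal's algorithm (sort edges by weight, add if no cycle):
  Add (0,2) w=1
  Add (0,1) w=1
  Add (1,3) w=5
  Skip (2,3) w=8 (creates cycle)
  Skip (1,2) w=11 (creates cycle)
  Add (3,4) w=11
  Skip (2,4) w=12 (creates cycle)
  Skip (0,3) w=14 (creates cycle)
MST weight = 18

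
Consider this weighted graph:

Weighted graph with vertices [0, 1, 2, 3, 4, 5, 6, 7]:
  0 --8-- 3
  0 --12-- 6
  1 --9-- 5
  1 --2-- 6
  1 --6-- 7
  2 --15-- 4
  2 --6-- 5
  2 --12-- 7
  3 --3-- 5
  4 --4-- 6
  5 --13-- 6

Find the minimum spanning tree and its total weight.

Applying Kruskal's algorithm (sort edges by weight, add if no cycle):
  Add (1,6) w=2
  Add (3,5) w=3
  Add (4,6) w=4
  Add (1,7) w=6
  Add (2,5) w=6
  Add (0,3) w=8
  Add (1,5) w=9
  Skip (0,6) w=12 (creates cycle)
  Skip (2,7) w=12 (creates cycle)
  Skip (5,6) w=13 (creates cycle)
  Skip (2,4) w=15 (creates cycle)
MST weight = 38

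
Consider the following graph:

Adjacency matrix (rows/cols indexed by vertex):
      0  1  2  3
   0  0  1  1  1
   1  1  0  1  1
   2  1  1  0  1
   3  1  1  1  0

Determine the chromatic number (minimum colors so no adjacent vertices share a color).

The graph has a maximum clique of size 4 (lower bound on chromatic number).
A valid 4-coloring: {0: 0, 1: 1, 2: 2, 3: 3}.
Chromatic number = 4.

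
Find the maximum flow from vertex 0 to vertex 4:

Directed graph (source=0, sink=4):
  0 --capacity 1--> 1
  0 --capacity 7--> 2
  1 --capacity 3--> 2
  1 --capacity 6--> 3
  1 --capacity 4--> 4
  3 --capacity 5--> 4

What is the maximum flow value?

Computing max flow:
  Flow on (0->1): 1/1
  Flow on (1->4): 1/4
Maximum flow = 1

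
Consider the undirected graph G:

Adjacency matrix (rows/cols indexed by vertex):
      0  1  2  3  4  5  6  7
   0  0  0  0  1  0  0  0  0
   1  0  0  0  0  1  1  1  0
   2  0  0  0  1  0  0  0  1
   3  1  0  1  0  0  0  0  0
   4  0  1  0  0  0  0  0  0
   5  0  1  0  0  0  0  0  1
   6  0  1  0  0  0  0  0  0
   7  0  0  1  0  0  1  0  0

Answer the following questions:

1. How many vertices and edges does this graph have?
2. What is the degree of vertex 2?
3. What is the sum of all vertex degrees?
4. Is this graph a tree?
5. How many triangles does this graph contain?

Count: 8 vertices, 7 edges.
Vertex 2 has neighbors [3, 7], degree = 2.
Handshaking lemma: 2 * 7 = 14.
A graph is a tree iff it is connected and has exactly n-1 edges. This graph is connected (all 8 vertices in one component) and has 8-1 = 7 edges. It is a tree.
Number of triangles = 0.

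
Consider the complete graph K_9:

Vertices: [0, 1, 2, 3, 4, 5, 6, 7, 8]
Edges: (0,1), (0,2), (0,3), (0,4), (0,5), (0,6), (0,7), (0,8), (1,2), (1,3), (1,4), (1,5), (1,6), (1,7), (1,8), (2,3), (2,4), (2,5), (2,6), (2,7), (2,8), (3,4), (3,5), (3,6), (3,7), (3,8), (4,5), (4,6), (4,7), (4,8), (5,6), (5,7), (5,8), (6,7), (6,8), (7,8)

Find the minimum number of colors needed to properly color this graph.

In K_9, every vertex is adjacent to every other vertex.
Each vertex needs a unique color.
Chromatic number = 9.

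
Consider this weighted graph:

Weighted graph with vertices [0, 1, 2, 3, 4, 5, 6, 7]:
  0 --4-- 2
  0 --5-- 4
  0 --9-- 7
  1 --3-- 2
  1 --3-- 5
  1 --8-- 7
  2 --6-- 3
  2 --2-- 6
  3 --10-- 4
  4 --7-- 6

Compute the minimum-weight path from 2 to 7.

Using Dijkstra's algorithm from vertex 2:
Shortest path: 2 -> 1 -> 7
Total weight: 3 + 8 = 11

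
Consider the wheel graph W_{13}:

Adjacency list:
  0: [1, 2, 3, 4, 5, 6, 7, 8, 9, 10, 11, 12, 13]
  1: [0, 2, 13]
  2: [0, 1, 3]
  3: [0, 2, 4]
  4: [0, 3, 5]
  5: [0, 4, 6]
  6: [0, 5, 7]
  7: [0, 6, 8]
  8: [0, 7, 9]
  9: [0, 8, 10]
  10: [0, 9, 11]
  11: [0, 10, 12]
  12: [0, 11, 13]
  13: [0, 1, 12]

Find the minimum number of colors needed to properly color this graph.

W_{13} = C_{13} plus a hub adjacent to every cycle vertex.
The outer cycle needs 3 colors (odd cycle); the hub is adjacent to all of them so needs a fresh color.
Chromatic number = 3 + 1 = 4.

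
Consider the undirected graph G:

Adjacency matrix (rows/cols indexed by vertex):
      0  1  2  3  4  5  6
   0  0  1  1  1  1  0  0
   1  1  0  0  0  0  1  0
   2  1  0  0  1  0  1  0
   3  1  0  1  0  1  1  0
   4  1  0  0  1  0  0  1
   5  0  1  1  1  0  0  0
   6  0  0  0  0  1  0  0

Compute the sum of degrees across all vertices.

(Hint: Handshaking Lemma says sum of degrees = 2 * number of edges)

Count edges: 10 edges.
By Handshaking Lemma: sum of degrees = 2 * 10 = 20.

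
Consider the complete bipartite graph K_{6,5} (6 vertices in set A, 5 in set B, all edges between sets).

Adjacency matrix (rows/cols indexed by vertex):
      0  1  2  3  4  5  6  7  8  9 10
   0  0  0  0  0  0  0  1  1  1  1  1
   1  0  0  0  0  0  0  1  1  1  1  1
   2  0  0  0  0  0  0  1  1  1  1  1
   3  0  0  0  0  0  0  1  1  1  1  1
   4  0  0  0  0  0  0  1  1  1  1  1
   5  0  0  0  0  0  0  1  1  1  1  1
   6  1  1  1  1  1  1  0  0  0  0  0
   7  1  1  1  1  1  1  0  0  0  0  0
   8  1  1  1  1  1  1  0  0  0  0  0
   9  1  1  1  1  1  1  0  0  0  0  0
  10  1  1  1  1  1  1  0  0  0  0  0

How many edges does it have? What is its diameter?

K_{6,5} has 6 * 5 = 30 edges.
Any vertex reaches any opposite-side vertex in 1 step; same-side vertices reach in 2 steps via any opposite-side vertex.
Diameter = 2.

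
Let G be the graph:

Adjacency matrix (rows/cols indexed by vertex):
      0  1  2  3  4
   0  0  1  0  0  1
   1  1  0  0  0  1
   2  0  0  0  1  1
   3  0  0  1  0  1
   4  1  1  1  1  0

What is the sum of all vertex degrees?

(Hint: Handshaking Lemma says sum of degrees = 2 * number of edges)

Count edges: 6 edges.
By Handshaking Lemma: sum of degrees = 2 * 6 = 12.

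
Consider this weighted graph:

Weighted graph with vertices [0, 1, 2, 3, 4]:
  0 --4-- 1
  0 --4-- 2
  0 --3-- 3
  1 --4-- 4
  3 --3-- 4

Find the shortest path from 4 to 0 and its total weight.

Using Dijkstra's algorithm from vertex 4:
Shortest path: 4 -> 3 -> 0
Total weight: 3 + 3 = 6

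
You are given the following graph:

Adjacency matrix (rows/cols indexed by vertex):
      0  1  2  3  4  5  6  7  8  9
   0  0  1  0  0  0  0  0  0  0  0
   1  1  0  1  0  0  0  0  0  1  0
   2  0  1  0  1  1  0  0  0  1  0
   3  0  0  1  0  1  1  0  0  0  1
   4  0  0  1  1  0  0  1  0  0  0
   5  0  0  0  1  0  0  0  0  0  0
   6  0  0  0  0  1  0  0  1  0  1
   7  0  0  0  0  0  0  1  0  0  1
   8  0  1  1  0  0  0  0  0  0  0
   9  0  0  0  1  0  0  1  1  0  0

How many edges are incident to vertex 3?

Vertex 3 has neighbors [2, 4, 5, 9], so deg(3) = 4.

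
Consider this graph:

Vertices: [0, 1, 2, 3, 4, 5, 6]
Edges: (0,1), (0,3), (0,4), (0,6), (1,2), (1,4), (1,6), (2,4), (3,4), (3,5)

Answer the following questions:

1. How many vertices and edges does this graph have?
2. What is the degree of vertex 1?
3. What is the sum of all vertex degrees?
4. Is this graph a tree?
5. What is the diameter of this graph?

Count: 7 vertices, 10 edges.
Vertex 1 has neighbors [0, 2, 4, 6], degree = 4.
Handshaking lemma: 2 * 10 = 20.
A tree on 7 vertices has 6 edges. This graph has 10 edges (4 extra). Not a tree.
Diameter (longest shortest path) = 3.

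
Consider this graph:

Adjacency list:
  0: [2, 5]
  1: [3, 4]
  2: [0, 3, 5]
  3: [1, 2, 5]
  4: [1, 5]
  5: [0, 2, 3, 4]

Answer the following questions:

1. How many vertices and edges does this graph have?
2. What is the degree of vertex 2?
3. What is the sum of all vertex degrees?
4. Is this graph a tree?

Count: 6 vertices, 8 edges.
Vertex 2 has neighbors [0, 3, 5], degree = 3.
Handshaking lemma: 2 * 8 = 16.
A tree on 6 vertices has 5 edges. This graph has 8 edges (3 extra). Not a tree.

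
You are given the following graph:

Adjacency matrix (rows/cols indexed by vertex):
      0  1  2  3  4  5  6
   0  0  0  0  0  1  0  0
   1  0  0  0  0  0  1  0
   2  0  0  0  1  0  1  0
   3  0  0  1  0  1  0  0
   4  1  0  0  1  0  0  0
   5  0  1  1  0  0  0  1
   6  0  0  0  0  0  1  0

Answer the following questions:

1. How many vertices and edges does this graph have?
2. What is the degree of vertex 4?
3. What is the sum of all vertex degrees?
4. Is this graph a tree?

Count: 7 vertices, 6 edges.
Vertex 4 has neighbors [0, 3], degree = 2.
Handshaking lemma: 2 * 6 = 12.
A graph is a tree iff it is connected and has exactly n-1 edges. This graph is connected (all 7 vertices in one component) and has 7-1 = 6 edges. It is a tree.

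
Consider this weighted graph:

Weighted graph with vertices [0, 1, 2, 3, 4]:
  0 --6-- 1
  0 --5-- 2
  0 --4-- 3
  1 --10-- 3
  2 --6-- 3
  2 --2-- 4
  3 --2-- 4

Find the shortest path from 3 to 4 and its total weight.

Using Dijkstra's algorithm from vertex 3:
Shortest path: 3 -> 4
Total weight: 2 = 2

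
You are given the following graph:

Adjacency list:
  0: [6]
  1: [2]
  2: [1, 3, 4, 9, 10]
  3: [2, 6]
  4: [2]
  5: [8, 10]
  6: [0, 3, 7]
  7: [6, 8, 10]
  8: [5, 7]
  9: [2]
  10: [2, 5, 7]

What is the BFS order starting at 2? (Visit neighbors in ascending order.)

BFS from vertex 2 (neighbors processed in ascending order):
Visit order: 2, 1, 3, 4, 9, 10, 6, 5, 7, 0, 8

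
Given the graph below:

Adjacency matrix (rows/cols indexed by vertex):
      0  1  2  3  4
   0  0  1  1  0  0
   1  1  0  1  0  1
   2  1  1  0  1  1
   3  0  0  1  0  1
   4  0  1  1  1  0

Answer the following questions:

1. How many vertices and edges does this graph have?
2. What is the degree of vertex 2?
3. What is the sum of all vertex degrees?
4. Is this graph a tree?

Count: 5 vertices, 7 edges.
Vertex 2 has neighbors [0, 1, 3, 4], degree = 4.
Handshaking lemma: 2 * 7 = 14.
A tree on 5 vertices has 4 edges. This graph has 7 edges (3 extra). Not a tree.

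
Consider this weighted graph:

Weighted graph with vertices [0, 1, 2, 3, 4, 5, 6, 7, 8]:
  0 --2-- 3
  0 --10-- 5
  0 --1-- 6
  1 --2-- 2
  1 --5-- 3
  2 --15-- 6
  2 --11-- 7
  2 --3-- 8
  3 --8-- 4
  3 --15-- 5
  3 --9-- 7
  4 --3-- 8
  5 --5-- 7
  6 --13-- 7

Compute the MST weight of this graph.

Applying Kruskal's algorithm (sort edges by weight, add if no cycle):
  Add (0,6) w=1
  Add (0,3) w=2
  Add (1,2) w=2
  Add (2,8) w=3
  Add (4,8) w=3
  Add (1,3) w=5
  Add (5,7) w=5
  Skip (3,4) w=8 (creates cycle)
  Add (3,7) w=9
  Skip (0,5) w=10 (creates cycle)
  Skip (2,7) w=11 (creates cycle)
  Skip (6,7) w=13 (creates cycle)
  Skip (2,6) w=15 (creates cycle)
  Skip (3,5) w=15 (creates cycle)
MST weight = 30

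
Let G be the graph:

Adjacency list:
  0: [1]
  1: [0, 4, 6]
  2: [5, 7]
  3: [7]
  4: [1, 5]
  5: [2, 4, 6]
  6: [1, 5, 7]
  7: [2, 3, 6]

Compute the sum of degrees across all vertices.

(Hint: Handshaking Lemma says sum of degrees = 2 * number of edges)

Count edges: 9 edges.
By Handshaking Lemma: sum of degrees = 2 * 9 = 18.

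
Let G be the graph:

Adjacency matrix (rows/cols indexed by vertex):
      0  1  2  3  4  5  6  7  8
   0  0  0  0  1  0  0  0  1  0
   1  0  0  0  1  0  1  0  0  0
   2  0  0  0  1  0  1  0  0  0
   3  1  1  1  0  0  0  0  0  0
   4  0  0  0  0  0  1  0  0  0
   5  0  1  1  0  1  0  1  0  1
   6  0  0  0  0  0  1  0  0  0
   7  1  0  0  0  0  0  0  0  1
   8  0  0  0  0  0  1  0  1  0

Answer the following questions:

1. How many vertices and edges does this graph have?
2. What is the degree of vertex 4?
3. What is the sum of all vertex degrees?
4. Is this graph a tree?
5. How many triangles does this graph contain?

Count: 9 vertices, 10 edges.
Vertex 4 has neighbors [5], degree = 1.
Handshaking lemma: 2 * 10 = 20.
A tree on 9 vertices has 8 edges. This graph has 10 edges (2 extra). Not a tree.
Number of triangles = 0.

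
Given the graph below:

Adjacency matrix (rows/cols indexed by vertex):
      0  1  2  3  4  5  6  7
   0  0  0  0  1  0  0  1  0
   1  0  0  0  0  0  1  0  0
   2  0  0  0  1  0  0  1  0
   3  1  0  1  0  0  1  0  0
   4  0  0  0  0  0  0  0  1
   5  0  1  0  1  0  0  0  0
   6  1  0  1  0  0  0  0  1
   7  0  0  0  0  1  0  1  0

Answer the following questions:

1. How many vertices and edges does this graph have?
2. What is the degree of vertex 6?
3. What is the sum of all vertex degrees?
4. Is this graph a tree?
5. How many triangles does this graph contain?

Count: 8 vertices, 8 edges.
Vertex 6 has neighbors [0, 2, 7], degree = 3.
Handshaking lemma: 2 * 8 = 16.
A tree on 8 vertices has 7 edges. This graph has 8 edges (1 extra). Not a tree.
Number of triangles = 0.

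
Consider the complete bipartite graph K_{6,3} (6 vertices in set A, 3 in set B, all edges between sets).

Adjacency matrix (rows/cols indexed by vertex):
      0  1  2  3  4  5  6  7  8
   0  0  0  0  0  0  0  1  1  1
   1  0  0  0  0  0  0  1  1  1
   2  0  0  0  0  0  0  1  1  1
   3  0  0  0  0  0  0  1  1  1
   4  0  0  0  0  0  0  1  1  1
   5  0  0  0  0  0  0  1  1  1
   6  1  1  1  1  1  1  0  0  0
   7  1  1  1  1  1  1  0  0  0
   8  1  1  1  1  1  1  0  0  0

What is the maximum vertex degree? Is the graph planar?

Set-A vertices have degree 3; set-B vertices have degree 6. Maximum degree = max(6,3) = 6.
K_{6,3} contains K_{3,3} as a subgraph (since both sides have >= 3 vertices); by Kuratowski's theorem it is not planar.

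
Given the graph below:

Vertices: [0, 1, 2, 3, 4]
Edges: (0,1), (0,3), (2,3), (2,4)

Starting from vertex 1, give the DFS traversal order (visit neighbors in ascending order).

DFS from vertex 1 (neighbors processed in ascending order):
Visit order: 1, 0, 3, 2, 4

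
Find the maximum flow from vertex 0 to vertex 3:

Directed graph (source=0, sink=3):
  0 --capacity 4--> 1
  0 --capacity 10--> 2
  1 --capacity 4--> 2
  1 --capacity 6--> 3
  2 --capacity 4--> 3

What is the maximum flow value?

Computing max flow:
  Flow on (0->1): 4/4
  Flow on (0->2): 4/10
  Flow on (1->3): 4/6
  Flow on (2->3): 4/4
Maximum flow = 8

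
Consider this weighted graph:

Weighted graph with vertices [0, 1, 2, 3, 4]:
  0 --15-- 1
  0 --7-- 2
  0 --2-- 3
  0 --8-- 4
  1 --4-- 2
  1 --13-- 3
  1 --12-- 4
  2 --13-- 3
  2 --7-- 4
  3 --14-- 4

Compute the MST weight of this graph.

Applying Kruskal's algorithm (sort edges by weight, add if no cycle):
  Add (0,3) w=2
  Add (1,2) w=4
  Add (0,2) w=7
  Add (2,4) w=7
  Skip (0,4) w=8 (creates cycle)
  Skip (1,4) w=12 (creates cycle)
  Skip (1,3) w=13 (creates cycle)
  Skip (2,3) w=13 (creates cycle)
  Skip (3,4) w=14 (creates cycle)
  Skip (0,1) w=15 (creates cycle)
MST weight = 20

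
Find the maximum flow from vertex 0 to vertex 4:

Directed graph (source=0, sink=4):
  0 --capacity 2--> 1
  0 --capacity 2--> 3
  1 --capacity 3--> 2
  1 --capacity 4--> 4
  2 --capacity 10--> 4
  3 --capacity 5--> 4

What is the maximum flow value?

Computing max flow:
  Flow on (0->1): 2/2
  Flow on (0->3): 2/2
  Flow on (1->4): 2/4
  Flow on (3->4): 2/5
Maximum flow = 4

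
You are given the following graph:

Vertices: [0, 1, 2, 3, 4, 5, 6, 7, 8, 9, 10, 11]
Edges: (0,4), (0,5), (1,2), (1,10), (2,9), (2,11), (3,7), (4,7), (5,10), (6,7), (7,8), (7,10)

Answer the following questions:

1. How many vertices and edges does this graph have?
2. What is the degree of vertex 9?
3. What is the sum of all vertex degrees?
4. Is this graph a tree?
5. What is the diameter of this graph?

Count: 12 vertices, 12 edges.
Vertex 9 has neighbors [2], degree = 1.
Handshaking lemma: 2 * 12 = 24.
A tree on 12 vertices has 11 edges. This graph has 12 edges (1 extra). Not a tree.
Diameter (longest shortest path) = 5.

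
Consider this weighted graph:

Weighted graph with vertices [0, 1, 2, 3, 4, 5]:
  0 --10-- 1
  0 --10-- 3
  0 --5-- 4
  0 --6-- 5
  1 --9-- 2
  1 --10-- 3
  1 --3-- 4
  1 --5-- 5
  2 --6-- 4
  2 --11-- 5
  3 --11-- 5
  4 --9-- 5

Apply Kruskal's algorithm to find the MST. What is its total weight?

Applying Kruskal's algorithm (sort edges by weight, add if no cycle):
  Add (1,4) w=3
  Add (0,4) w=5
  Add (1,5) w=5
  Skip (0,5) w=6 (creates cycle)
  Add (2,4) w=6
  Skip (1,2) w=9 (creates cycle)
  Skip (4,5) w=9 (creates cycle)
  Skip (0,1) w=10 (creates cycle)
  Add (0,3) w=10
  Skip (1,3) w=10 (creates cycle)
  Skip (2,5) w=11 (creates cycle)
  Skip (3,5) w=11 (creates cycle)
MST weight = 29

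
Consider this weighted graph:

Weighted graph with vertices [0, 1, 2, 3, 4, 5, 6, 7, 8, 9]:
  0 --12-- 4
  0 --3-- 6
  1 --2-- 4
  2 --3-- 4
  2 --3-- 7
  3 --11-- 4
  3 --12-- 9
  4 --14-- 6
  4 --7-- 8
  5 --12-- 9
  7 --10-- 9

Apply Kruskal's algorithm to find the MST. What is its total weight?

Applying Kruskal's algorithm (sort edges by weight, add if no cycle):
  Add (1,4) w=2
  Add (0,6) w=3
  Add (2,4) w=3
  Add (2,7) w=3
  Add (4,8) w=7
  Add (7,9) w=10
  Add (3,4) w=11
  Add (0,4) w=12
  Skip (3,9) w=12 (creates cycle)
  Add (5,9) w=12
  Skip (4,6) w=14 (creates cycle)
MST weight = 63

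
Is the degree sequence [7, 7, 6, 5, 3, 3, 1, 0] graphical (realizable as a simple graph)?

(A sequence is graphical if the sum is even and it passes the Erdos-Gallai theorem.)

Sum of degrees = 32. Sum is even but fails Erdos-Gallai. The sequence is NOT graphical.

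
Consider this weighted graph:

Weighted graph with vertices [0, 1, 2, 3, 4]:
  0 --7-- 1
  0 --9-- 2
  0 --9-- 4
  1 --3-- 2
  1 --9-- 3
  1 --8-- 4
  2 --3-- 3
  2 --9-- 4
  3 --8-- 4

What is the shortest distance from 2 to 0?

Using Dijkstra's algorithm from vertex 2:
Shortest path: 2 -> 0
Total weight: 9 = 9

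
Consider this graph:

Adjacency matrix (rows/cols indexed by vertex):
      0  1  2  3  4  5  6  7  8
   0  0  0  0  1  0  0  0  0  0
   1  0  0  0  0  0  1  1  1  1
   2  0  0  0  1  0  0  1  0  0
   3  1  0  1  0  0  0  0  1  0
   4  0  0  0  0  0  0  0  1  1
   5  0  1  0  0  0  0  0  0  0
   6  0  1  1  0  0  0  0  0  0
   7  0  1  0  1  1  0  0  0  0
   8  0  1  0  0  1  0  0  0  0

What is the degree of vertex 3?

Vertex 3 has neighbors [0, 2, 7], so deg(3) = 3.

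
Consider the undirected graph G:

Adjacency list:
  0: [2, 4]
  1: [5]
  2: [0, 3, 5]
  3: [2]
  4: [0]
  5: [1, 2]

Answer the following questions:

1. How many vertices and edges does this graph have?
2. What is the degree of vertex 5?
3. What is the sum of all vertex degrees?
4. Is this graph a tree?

Count: 6 vertices, 5 edges.
Vertex 5 has neighbors [1, 2], degree = 2.
Handshaking lemma: 2 * 5 = 10.
A graph is a tree iff it is connected and has exactly n-1 edges. This graph is connected (all 6 vertices in one component) and has 6-1 = 5 edges. It is a tree.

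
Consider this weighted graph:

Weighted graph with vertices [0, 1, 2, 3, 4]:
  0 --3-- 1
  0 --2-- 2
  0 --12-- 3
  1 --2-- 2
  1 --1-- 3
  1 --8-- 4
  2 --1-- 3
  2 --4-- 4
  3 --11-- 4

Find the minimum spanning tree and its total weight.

Applying Kruskal's algorithm (sort edges by weight, add if no cycle):
  Add (1,3) w=1
  Add (2,3) w=1
  Add (0,2) w=2
  Skip (1,2) w=2 (creates cycle)
  Skip (0,1) w=3 (creates cycle)
  Add (2,4) w=4
  Skip (1,4) w=8 (creates cycle)
  Skip (3,4) w=11 (creates cycle)
  Skip (0,3) w=12 (creates cycle)
MST weight = 8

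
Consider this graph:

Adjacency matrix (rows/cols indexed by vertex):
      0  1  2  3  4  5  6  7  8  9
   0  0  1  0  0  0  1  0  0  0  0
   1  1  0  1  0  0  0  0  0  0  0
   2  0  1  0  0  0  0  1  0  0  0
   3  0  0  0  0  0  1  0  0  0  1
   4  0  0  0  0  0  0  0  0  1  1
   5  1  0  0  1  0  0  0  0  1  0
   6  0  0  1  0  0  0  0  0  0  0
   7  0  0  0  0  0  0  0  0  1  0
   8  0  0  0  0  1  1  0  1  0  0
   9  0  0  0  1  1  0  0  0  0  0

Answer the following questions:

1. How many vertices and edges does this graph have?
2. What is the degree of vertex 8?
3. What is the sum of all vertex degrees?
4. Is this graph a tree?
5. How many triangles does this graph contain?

Count: 10 vertices, 10 edges.
Vertex 8 has neighbors [4, 5, 7], degree = 3.
Handshaking lemma: 2 * 10 = 20.
A tree on 10 vertices has 9 edges. This graph has 10 edges (1 extra). Not a tree.
Number of triangles = 0.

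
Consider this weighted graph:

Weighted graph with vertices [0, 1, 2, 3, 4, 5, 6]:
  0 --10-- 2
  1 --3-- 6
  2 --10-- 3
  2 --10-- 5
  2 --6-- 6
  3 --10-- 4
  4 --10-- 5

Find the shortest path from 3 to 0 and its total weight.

Using Dijkstra's algorithm from vertex 3:
Shortest path: 3 -> 2 -> 0
Total weight: 10 + 10 = 20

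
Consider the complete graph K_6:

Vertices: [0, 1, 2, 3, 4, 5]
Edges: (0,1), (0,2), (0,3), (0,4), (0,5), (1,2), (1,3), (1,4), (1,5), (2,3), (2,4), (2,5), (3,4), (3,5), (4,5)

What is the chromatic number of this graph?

In K_6, every vertex is adjacent to every other vertex.
Each vertex needs a unique color.
Chromatic number = 6.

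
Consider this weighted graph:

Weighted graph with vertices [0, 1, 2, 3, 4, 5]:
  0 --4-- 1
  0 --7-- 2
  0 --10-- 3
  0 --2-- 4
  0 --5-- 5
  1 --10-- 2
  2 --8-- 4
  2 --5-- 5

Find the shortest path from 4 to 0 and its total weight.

Using Dijkstra's algorithm from vertex 4:
Shortest path: 4 -> 0
Total weight: 2 = 2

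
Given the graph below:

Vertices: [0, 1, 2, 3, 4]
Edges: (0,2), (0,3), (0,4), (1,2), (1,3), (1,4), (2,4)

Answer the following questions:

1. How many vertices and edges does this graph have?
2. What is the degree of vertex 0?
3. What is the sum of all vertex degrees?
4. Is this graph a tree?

Count: 5 vertices, 7 edges.
Vertex 0 has neighbors [2, 3, 4], degree = 3.
Handshaking lemma: 2 * 7 = 14.
A tree on 5 vertices has 4 edges. This graph has 7 edges (3 extra). Not a tree.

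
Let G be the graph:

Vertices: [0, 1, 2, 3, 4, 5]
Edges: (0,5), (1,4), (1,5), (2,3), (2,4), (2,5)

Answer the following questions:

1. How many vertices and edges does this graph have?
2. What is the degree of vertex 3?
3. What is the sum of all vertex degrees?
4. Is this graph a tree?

Count: 6 vertices, 6 edges.
Vertex 3 has neighbors [2], degree = 1.
Handshaking lemma: 2 * 6 = 12.
A tree on 6 vertices has 5 edges. This graph has 6 edges (1 extra). Not a tree.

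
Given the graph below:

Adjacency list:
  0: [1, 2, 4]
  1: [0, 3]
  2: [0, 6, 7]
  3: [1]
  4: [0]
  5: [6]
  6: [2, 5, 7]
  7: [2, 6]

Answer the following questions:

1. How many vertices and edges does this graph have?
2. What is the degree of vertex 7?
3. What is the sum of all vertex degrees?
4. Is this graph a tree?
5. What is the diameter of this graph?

Count: 8 vertices, 8 edges.
Vertex 7 has neighbors [2, 6], degree = 2.
Handshaking lemma: 2 * 8 = 16.
A tree on 8 vertices has 7 edges. This graph has 8 edges (1 extra). Not a tree.
Diameter (longest shortest path) = 5.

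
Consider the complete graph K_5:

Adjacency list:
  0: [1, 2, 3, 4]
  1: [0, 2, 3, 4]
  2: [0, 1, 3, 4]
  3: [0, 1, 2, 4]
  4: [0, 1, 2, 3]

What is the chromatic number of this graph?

In K_5, every vertex is adjacent to every other vertex.
Each vertex needs a unique color.
Chromatic number = 5.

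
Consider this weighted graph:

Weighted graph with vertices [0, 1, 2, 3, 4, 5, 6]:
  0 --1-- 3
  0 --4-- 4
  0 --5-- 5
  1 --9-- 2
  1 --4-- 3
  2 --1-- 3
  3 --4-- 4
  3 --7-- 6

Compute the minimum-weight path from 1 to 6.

Using Dijkstra's algorithm from vertex 1:
Shortest path: 1 -> 3 -> 6
Total weight: 4 + 7 = 11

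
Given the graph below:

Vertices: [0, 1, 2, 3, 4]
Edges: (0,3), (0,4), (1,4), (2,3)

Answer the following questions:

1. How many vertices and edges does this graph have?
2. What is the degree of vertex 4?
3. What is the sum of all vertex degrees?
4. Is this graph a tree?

Count: 5 vertices, 4 edges.
Vertex 4 has neighbors [0, 1], degree = 2.
Handshaking lemma: 2 * 4 = 8.
A graph is a tree iff it is connected and has exactly n-1 edges. This graph is connected (all 5 vertices in one component) and has 5-1 = 4 edges. It is a tree.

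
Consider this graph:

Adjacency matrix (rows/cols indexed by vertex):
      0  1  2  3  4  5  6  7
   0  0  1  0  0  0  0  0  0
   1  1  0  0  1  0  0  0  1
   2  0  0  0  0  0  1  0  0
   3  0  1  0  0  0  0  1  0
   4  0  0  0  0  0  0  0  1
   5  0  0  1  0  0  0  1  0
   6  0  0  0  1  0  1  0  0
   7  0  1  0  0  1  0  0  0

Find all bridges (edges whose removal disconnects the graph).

A bridge is an edge whose removal increases the number of connected components.
Bridges found: (0,1), (1,3), (1,7), (2,5), (3,6), (4,7), (5,6)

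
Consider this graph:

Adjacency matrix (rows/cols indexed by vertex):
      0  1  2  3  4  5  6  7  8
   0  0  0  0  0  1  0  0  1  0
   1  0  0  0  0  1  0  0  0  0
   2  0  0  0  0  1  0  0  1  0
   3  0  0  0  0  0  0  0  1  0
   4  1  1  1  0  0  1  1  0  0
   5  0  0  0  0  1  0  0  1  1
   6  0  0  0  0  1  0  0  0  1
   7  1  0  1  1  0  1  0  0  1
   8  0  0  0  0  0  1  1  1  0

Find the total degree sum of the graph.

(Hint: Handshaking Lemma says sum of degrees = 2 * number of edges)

Count edges: 12 edges.
By Handshaking Lemma: sum of degrees = 2 * 12 = 24.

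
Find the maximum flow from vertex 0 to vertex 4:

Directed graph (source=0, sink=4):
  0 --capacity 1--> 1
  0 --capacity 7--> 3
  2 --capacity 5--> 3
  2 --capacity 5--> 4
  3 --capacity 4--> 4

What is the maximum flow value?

Computing max flow:
  Flow on (0->3): 4/7
  Flow on (3->4): 4/4
Maximum flow = 4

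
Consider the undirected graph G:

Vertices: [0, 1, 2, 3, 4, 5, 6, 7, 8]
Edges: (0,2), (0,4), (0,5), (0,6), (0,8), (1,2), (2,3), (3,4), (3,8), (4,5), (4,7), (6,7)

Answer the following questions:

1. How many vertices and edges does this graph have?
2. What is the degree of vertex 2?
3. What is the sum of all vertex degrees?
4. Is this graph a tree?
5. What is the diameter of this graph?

Count: 9 vertices, 12 edges.
Vertex 2 has neighbors [0, 1, 3], degree = 3.
Handshaking lemma: 2 * 12 = 24.
A tree on 9 vertices has 8 edges. This graph has 12 edges (4 extra). Not a tree.
Diameter (longest shortest path) = 4.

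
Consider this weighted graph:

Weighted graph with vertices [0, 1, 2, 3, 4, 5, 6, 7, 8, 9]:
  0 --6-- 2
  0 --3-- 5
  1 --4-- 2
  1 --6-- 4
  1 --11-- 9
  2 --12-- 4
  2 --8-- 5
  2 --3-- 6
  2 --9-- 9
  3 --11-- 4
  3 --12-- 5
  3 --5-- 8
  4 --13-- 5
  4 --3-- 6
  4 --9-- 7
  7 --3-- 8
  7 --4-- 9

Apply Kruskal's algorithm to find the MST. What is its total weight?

Applying Kruskal's algorithm (sort edges by weight, add if no cycle):
  Add (0,5) w=3
  Add (2,6) w=3
  Add (4,6) w=3
  Add (7,8) w=3
  Add (1,2) w=4
  Add (7,9) w=4
  Add (3,8) w=5
  Add (0,2) w=6
  Skip (1,4) w=6 (creates cycle)
  Skip (2,5) w=8 (creates cycle)
  Add (2,9) w=9
  Skip (4,7) w=9 (creates cycle)
  Skip (1,9) w=11 (creates cycle)
  Skip (3,4) w=11 (creates cycle)
  Skip (2,4) w=12 (creates cycle)
  Skip (3,5) w=12 (creates cycle)
  Skip (4,5) w=13 (creates cycle)
MST weight = 40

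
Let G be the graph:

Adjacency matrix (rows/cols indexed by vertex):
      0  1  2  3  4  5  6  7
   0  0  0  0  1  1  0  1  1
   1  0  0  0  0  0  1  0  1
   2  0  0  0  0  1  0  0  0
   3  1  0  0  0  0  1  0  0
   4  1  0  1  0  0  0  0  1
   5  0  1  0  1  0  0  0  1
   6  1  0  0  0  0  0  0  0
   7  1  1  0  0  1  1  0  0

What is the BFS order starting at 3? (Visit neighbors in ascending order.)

BFS from vertex 3 (neighbors processed in ascending order):
Visit order: 3, 0, 5, 4, 6, 7, 1, 2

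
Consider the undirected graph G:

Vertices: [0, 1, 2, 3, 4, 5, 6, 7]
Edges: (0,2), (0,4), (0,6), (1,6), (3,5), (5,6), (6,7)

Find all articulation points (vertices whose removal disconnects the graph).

An articulation point is a vertex whose removal disconnects the graph.
Articulation points: [0, 5, 6]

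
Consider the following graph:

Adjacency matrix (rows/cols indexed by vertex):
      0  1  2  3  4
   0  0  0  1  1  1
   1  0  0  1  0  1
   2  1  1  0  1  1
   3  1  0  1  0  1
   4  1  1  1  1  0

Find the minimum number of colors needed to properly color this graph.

The graph has a maximum clique of size 4 (lower bound on chromatic number).
A valid 4-coloring: {0: 2, 1: 2, 2: 0, 3: 3, 4: 1}.
Chromatic number = 4.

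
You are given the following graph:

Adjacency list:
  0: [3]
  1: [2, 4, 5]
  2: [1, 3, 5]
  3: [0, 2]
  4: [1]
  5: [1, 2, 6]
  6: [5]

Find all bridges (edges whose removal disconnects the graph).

A bridge is an edge whose removal increases the number of connected components.
Bridges found: (0,3), (1,4), (2,3), (5,6)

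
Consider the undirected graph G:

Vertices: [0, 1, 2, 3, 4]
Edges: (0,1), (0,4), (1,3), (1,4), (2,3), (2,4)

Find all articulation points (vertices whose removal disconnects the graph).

No articulation points. The graph is biconnected.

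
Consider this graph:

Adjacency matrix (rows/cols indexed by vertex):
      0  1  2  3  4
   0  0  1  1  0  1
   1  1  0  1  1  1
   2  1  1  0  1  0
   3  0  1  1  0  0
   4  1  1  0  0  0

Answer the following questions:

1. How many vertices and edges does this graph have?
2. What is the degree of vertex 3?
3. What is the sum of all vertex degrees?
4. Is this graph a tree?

Count: 5 vertices, 7 edges.
Vertex 3 has neighbors [1, 2], degree = 2.
Handshaking lemma: 2 * 7 = 14.
A tree on 5 vertices has 4 edges. This graph has 7 edges (3 extra). Not a tree.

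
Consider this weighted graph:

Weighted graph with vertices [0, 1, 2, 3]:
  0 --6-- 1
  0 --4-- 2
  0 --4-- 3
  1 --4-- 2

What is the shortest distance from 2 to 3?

Using Dijkstra's algorithm from vertex 2:
Shortest path: 2 -> 0 -> 3
Total weight: 4 + 4 = 8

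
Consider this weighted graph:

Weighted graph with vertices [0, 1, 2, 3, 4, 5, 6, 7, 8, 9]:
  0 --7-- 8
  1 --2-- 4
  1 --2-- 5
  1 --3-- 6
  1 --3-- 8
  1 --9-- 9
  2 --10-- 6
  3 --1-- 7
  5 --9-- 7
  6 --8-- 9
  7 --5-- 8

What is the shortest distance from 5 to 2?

Using Dijkstra's algorithm from vertex 5:
Shortest path: 5 -> 1 -> 6 -> 2
Total weight: 2 + 3 + 10 = 15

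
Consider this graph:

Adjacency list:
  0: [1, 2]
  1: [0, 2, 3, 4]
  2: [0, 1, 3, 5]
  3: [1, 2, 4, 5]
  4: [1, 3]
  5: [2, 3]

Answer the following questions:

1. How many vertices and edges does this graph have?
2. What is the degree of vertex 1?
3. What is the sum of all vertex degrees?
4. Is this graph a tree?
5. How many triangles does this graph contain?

Count: 6 vertices, 9 edges.
Vertex 1 has neighbors [0, 2, 3, 4], degree = 4.
Handshaking lemma: 2 * 9 = 18.
A tree on 6 vertices has 5 edges. This graph has 9 edges (4 extra). Not a tree.
Number of triangles = 4.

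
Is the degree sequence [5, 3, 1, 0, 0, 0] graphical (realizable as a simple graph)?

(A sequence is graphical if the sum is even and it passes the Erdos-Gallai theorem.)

Sum of degrees = 9. Sum is odd, so the sequence is NOT graphical.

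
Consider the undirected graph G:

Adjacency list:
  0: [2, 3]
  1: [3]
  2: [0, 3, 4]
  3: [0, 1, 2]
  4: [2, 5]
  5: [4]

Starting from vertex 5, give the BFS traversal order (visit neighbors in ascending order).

BFS from vertex 5 (neighbors processed in ascending order):
Visit order: 5, 4, 2, 0, 3, 1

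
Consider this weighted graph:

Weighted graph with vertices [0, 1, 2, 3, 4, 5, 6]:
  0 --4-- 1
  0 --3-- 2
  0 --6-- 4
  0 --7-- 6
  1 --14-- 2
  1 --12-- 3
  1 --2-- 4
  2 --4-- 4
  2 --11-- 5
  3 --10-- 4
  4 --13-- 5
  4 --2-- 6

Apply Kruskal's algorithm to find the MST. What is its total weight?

Applying Kruskal's algorithm (sort edges by weight, add if no cycle):
  Add (1,4) w=2
  Add (4,6) w=2
  Add (0,2) w=3
  Add (0,1) w=4
  Skip (2,4) w=4 (creates cycle)
  Skip (0,4) w=6 (creates cycle)
  Skip (0,6) w=7 (creates cycle)
  Add (3,4) w=10
  Add (2,5) w=11
  Skip (1,3) w=12 (creates cycle)
  Skip (4,5) w=13 (creates cycle)
  Skip (1,2) w=14 (creates cycle)
MST weight = 32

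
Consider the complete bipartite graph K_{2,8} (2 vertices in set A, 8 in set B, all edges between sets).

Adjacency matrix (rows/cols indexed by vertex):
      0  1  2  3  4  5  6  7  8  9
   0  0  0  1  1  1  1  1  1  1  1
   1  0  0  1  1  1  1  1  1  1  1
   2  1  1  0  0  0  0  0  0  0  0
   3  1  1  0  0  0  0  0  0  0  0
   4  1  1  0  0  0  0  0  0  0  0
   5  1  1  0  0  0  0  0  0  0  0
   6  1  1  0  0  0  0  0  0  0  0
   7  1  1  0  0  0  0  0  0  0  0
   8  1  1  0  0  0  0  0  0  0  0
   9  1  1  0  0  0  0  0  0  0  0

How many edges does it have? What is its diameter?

K_{2,8} has 2 * 8 = 16 edges.
Any vertex reaches any opposite-side vertex in 1 step; same-side vertices reach in 2 steps via any opposite-side vertex.
Diameter = 2.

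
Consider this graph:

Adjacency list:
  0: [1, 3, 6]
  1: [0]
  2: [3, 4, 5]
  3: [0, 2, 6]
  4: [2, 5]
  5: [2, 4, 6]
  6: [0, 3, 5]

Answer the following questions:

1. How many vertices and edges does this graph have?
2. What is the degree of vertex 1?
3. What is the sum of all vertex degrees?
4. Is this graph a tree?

Count: 7 vertices, 9 edges.
Vertex 1 has neighbors [0], degree = 1.
Handshaking lemma: 2 * 9 = 18.
A tree on 7 vertices has 6 edges. This graph has 9 edges (3 extra). Not a tree.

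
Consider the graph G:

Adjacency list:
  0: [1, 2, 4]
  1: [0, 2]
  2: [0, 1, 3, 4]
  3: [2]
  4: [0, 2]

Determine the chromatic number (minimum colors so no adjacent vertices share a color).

The graph has a maximum clique of size 3 (lower bound on chromatic number).
A valid 3-coloring: {0: 1, 1: 2, 2: 0, 3: 1, 4: 2}.
Chromatic number = 3.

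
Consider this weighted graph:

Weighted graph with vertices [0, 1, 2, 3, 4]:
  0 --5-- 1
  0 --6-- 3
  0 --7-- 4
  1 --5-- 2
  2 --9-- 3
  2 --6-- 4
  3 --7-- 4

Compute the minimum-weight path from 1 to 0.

Using Dijkstra's algorithm from vertex 1:
Shortest path: 1 -> 0
Total weight: 5 = 5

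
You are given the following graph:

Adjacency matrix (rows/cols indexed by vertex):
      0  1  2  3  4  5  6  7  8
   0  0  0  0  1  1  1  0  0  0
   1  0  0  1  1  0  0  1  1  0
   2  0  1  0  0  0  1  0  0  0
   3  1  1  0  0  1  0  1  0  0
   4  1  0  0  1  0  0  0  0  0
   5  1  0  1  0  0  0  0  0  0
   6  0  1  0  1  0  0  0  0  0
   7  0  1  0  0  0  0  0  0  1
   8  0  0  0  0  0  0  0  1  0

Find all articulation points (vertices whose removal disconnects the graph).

An articulation point is a vertex whose removal disconnects the graph.
Articulation points: [1, 7]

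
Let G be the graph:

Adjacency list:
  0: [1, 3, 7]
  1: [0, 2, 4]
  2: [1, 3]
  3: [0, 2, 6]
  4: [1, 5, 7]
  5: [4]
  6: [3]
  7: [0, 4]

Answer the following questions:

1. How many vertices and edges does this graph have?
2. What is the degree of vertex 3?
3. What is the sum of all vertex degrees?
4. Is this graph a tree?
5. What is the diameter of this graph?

Count: 8 vertices, 9 edges.
Vertex 3 has neighbors [0, 2, 6], degree = 3.
Handshaking lemma: 2 * 9 = 18.
A tree on 8 vertices has 7 edges. This graph has 9 edges (2 extra). Not a tree.
Diameter (longest shortest path) = 5.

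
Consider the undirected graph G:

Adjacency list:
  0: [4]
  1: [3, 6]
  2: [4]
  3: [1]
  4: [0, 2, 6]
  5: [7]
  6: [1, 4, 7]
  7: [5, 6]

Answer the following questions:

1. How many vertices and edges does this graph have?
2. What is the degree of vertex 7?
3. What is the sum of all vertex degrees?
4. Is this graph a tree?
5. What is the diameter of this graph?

Count: 8 vertices, 7 edges.
Vertex 7 has neighbors [5, 6], degree = 2.
Handshaking lemma: 2 * 7 = 14.
A graph is a tree iff it is connected and has exactly n-1 edges. This graph is connected (all 8 vertices in one component) and has 8-1 = 7 edges. It is a tree.
Diameter (longest shortest path) = 4.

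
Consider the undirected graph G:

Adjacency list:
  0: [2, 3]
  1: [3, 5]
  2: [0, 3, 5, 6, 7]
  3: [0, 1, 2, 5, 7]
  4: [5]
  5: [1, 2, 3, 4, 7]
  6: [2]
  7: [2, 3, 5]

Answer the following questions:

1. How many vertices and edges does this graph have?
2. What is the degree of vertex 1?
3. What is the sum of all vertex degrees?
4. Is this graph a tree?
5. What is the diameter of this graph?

Count: 8 vertices, 12 edges.
Vertex 1 has neighbors [3, 5], degree = 2.
Handshaking lemma: 2 * 12 = 24.
A tree on 8 vertices has 7 edges. This graph has 12 edges (5 extra). Not a tree.
Diameter (longest shortest path) = 3.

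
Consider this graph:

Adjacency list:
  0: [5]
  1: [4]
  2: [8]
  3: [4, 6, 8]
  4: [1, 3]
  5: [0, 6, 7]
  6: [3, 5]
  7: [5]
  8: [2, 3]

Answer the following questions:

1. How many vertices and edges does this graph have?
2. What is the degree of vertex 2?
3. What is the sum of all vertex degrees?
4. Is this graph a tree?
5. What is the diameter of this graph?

Count: 9 vertices, 8 edges.
Vertex 2 has neighbors [8], degree = 1.
Handshaking lemma: 2 * 8 = 16.
A graph is a tree iff it is connected and has exactly n-1 edges. This graph is connected (all 9 vertices in one component) and has 9-1 = 8 edges. It is a tree.
Diameter (longest shortest path) = 5.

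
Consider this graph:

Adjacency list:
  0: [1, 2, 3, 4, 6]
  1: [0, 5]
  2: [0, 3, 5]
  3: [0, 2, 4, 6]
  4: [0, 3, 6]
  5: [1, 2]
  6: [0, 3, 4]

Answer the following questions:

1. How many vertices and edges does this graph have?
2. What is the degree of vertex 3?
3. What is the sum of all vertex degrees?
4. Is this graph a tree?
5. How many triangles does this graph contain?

Count: 7 vertices, 11 edges.
Vertex 3 has neighbors [0, 2, 4, 6], degree = 4.
Handshaking lemma: 2 * 11 = 22.
A tree on 7 vertices has 6 edges. This graph has 11 edges (5 extra). Not a tree.
Number of triangles = 5.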